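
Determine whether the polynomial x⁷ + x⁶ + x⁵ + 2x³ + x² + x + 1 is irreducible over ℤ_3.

Write h(x) = x⁷ + x⁶ + x⁵ + 2x³ + x² + x + 1.
Check for roots in ℤ_3: h(0) = 1; h(1) = 2; h(2) = 1.
No roots, so no linear factors.
Monic irreducibles of degree 2 over GF(3): x² + 1, x² + x + 2, x² + 2x + 2.
None of them divide h (all give nonzero remainder).
Degree-3 irreducible divisors: test the 8 monic irreducibles of degree 3 over GF(3).
None of them divide h (all give nonzero remainder).
No irreducible factor of degree ≤ 3 exists, so h is irreducible over GF(3).

Yes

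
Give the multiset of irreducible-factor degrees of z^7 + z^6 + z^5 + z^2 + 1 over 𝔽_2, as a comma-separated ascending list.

Write g(z) = z^7 + z^6 + z^5 + z^2 + 1.
Roots in 𝔽_2: g(0) = 1; g(1) = 1.
Complete factorization: g(z) = (z^7 + z^6 + z^5 + z^2 + 1).
Factor degrees with multiplicity: 7 = 7.

7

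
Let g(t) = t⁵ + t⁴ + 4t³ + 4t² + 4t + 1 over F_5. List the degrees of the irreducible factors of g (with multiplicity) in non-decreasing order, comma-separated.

Roots in F_5: g(0) = 1; g(1) = 0 → root; g(2) = 0 → root; g(3) = 1; g(4) = 2.
Linear factors from roots: (t + 4), (t + 3).
Complete factorization: g(t) = (t + 4)·(t + 3)^2·(t² + t + 1).
Factor degrees with multiplicity: 1 + 1 + 1 + 2 = 5.

1, 1, 1, 2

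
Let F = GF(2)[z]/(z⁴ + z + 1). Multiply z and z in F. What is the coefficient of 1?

0

Multiply in GF(2)[z]: (z)·(z) = z².
Reduced: z².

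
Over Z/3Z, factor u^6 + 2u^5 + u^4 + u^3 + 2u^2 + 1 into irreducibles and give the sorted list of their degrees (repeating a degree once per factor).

6

Write g(u) = u^6 + 2u^5 + u^4 + u^3 + 2u^2 + 1.
Roots in Z/3Z: g(0) = 1; g(1) = 2; g(2) = 2.
Complete factorization: g(u) = (u^6 + 2u^5 + u^4 + u^3 + 2u^2 + 1).
Factor degrees with multiplicity: 6 = 6.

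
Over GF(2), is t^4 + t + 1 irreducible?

Yes

Write P(t) = t^4 + t + 1.
Check for roots in GF(2): P(0) = 1; P(1) = 1.
No roots, so no linear factors.
Monic irreducibles of degree 2 over GF(2): t^2 + t + 1.
None of them divide P (all give nonzero remainder).
No irreducible factor of degree ≤ 2 exists, so P is irreducible over GF(2).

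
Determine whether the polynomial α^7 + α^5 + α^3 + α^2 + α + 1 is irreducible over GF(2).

Write f(α) = α^7 + α^5 + α^3 + α^2 + α + 1.
Check for roots in GF(2): f(0) = 1; f(1) = 0 → root.
f(1) = 0, so (α − 1) divides f(α); f is reducible.

No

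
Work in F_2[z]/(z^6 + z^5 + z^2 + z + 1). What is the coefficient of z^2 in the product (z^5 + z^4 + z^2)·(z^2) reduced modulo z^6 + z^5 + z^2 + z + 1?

Multiply in F_2[z]: (z^5 + z^4 + z^2)·(z^2) = z^7 + z^6 + z^4.
Reduce using z^6 ≡ z^5 + z^2 + z + 1 (mod z^6 + z^5 + z^2 + z + 1).
Reduced: z^4 + z^3 + z^2 + z.

1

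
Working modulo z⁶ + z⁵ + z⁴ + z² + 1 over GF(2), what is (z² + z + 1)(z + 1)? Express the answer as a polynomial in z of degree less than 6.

z^3 + 1

Multiply in GF(2)[z]: (z² + z + 1)·(z + 1) = z³ + 1.
Reduced: z³ + 1.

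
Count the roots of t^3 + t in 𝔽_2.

2

Write f(t) = t^3 + t.
Evaluate at each of the 2 elements of 𝔽_2:
f(0) = 0 → root; f(1) = 0 → root.
Roots: {0, 1}.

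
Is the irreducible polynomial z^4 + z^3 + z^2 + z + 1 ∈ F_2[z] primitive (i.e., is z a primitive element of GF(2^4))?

No

Write f(z) = z^4 + z^3 + z^2 + z + 1.
|GF(2^4)^×| = 2^4 − 1 = 15. Prime factorization: 15 = 3·5.
f is primitive ⇔ z has order 15 in GF(2)[z]/(f), i.e. z^(15/q) ≠ 1 for each prime q | 15.
z^(5) mod f = 1
z^(3) mod f = z^3.
Since z^(5) = 1, the order of z divides 5 < 15; not primitive.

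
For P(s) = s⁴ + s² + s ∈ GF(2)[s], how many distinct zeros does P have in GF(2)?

Evaluate at each of the 2 elements of GF(2):
P(0) = 0 → root; P(1) = 1.
Roots: {0}.

1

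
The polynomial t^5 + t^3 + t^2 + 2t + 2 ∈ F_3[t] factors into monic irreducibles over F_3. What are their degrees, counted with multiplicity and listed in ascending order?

5

Write g(t) = t^5 + t^3 + t^2 + 2t + 2.
Roots in F_3: g(0) = 2; g(1) = 1; g(2) = 2.
Complete factorization: g(t) = (t^5 + t^3 + t^2 + 2t + 2).
Factor degrees with multiplicity: 5 = 5.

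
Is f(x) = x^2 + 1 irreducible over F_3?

Yes

Check for roots in F_3: f(0) = 1; f(1) = 2; f(2) = 2.
No roots. A degree-2 polynomial over a field with no linear factor is irreducible.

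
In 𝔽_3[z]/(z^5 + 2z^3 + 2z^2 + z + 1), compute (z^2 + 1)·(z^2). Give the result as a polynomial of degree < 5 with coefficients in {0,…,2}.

z^4 + z^2

Multiply in 𝔽_3[z]: (z^2 + 1)·(z^2) = z^4 + z^2.
Reduced: z^4 + z^2.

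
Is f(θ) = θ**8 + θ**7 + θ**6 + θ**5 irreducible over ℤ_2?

No

Check for roots in ℤ_2: f(0) = 0 → root; f(1) = 0 → root.
f(0) = 0, so (θ) divides f(θ); f is reducible.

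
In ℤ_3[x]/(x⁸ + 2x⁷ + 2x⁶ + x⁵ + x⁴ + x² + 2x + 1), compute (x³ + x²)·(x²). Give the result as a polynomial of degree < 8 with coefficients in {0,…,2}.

x^5 + x^4

Multiply in ℤ_3[x]: (x³ + x²)·(x²) = x⁵ + x⁴.
Reduced: x⁵ + x⁴.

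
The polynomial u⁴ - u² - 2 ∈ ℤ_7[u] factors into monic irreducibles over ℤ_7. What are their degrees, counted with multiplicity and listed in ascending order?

Write h(u) = u⁴ - u² - 2.
Linear factors from roots: (u - 3), (u + 3).
Complete factorization: h(u) = (u + 3)·(u - 3)·(u² + 1).
Factor degrees with multiplicity: 1 + 1 + 2 = 4.

1, 1, 2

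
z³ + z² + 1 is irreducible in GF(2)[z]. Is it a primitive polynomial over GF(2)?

Yes

Write f(z) = z³ + z² + 1.
|GF(2^3)^×| = 2^3 − 1 = 7. Prime factorization: 7 = 7.
f is primitive ⇔ z has order 7 in GF(2)[z]/(f), i.e. z^(7/q) ≠ 1 for each prime q | 7.
z^(1) mod f = z.
None equal 1, so z has full order 7; f is primitive.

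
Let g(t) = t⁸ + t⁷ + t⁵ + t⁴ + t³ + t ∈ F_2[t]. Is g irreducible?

No

Check for roots in F_2: g(0) = 0 → root; g(1) = 0 → root.
g(0) = 0, so (t) divides g(t); g is reducible.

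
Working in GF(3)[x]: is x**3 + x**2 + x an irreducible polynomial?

No

Write g(x) = x**3 + x**2 + x.
Check for roots in GF(3): g(0) = 0 → root; g(1) = 0 → root; g(2) = 2.
g(0) = 0, so (x) divides g(x); g is reducible.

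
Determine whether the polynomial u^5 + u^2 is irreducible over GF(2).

No

Write h(u) = u^5 + u^2.
Check for roots in GF(2): h(0) = 0 → root; h(1) = 0 → root.
h(0) = 0, so (u) divides h(u); h is reducible.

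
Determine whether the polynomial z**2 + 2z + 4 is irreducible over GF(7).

Write m(z) = z**2 + 2z + 4.
Check for roots in GF(7): m(0) = 4; m(1) = 0 → root; m(2) = 5; m(3) = 5; m(4) = 0 → root; m(5) = 4; m(6) = 3.
m(1) = 0, so (z − 1) divides m(z); m is reducible.

No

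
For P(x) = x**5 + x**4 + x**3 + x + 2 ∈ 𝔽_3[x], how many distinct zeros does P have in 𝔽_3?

2

Evaluate at each of the 3 elements of 𝔽_3:
P(0) = 2; P(1) = 0 → root; P(2) = 0 → root.
Roots: {1, 2}.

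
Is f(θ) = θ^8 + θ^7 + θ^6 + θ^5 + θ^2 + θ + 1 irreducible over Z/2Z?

Yes

Check for roots in Z/2Z: f(0) = 1; f(1) = 1.
No roots, so no linear factors.
Monic irreducibles of degree 2 over GF(2): θ^2 + θ + 1.
None of them divide f (all give nonzero remainder).
Monic irreducibles of degree 3 over GF(2): θ^3 + θ + 1, θ^3 + θ^2 + 1.
None of them divide f (all give nonzero remainder).
Monic irreducibles of degree 4 over GF(2): θ^4 + θ + 1, θ^4 + θ^3 + 1, θ^4 + θ^3 + θ^2 + θ + 1.
None of them divide f (all give nonzero remainder).
No irreducible factor of degree ≤ 4 exists, so f is irreducible over GF(2).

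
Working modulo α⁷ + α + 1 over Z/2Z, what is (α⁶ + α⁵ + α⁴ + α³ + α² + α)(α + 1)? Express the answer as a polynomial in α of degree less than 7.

1

Multiply in Z/2Z[α]: (α⁶ + α⁵ + α⁴ + α³ + α² + α)·(α + 1) = α⁷ + α.
Reduce using α⁷ ≡ α + 1 (mod α⁷ + α + 1).
Reduced: 1.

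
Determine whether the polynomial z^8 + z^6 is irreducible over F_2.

No

Write h(z) = z^8 + z^6.
Check for roots in F_2: h(0) = 0 → root; h(1) = 0 → root.
h(0) = 0, so (z) divides h(z); h is reducible.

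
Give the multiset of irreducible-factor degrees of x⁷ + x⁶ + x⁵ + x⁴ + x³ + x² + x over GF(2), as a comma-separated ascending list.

Write g(x) = x⁷ + x⁶ + x⁵ + x⁴ + x³ + x² + x.
Roots in GF(2): g(0) = 0 → root; g(1) = 1.
Linear factors from roots: (x).
Complete factorization: g(x) = (x)·(x³ + x + 1)·(x³ + x² + 1).
Factor degrees with multiplicity: 1 + 3 + 3 = 7.

1, 3, 3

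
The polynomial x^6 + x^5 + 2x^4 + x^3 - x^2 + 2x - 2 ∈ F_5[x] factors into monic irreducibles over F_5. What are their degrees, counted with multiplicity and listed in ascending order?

6

Write h(x) = x^6 + x^5 + 2x^4 + x^3 - x^2 + 2x - 2.
Roots in F_5: h(0) = 3; h(1) = 4; h(2) = 4; h(3) = 1; h(4) = 1.
Complete factorization: h(x) = (x^6 + x^5 + 2x^4 + x^3 - x^2 + 2x - 2).
Factor degrees with multiplicity: 6 = 6.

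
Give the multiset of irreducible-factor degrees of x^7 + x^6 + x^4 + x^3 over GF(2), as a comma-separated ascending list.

1, 1, 1, 1, 1, 2

Write g(x) = x^7 + x^6 + x^4 + x^3.
Roots in GF(2): g(0) = 0 → root; g(1) = 0 → root.
Linear factors from roots: (x), (x + 1).
Complete factorization: g(x) = (x + 1)^2·(x)^3·(x^2 + x + 1).
Factor degrees with multiplicity: 1 + 1 + 1 + 1 + 1 + 2 = 7.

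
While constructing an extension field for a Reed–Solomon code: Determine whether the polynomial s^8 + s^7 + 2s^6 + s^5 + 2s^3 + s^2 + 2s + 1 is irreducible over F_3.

Yes

Write h(s) = s^8 + s^7 + 2s^6 + s^5 + 2s^3 + s^2 + 2s + 1.
Check for roots in F_3: h(0) = 1; h(1) = 2; h(2) = 2.
No roots, so no linear factors.
Monic irreducibles of degree 2 over GF(3): s^2 + 1, s^2 + s + 2, s^2 + 2s + 2.
None of them divide h (all give nonzero remainder).
Degree-3 irreducible divisors: test the 8 monic irreducibles of degree 3 over GF(3).
None of them divide h (all give nonzero remainder).
Degree-4 irreducible divisors: test the 18 monic irreducibles of degree 4 over GF(3).
None of them divide h (all give nonzero remainder).
No irreducible factor of degree ≤ 4 exists, so h is irreducible over GF(3).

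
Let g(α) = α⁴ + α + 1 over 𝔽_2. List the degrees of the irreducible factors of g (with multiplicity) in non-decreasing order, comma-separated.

4

Roots in 𝔽_2: g(0) = 1; g(1) = 1.
Complete factorization: g(α) = (α⁴ + α + 1).
Factor degrees with multiplicity: 4 = 4.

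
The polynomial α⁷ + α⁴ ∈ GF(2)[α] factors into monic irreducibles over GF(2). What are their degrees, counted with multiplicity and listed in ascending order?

Write g(α) = α⁷ + α⁴.
Roots in GF(2): g(0) = 0 → root; g(1) = 0 → root.
Linear factors from roots: (α), (α + 1).
Complete factorization: g(α) = (α + 1)·(α)^4·(α² + α + 1).
Factor degrees with multiplicity: 1 + 1 + 1 + 1 + 1 + 2 = 7.

1, 1, 1, 1, 1, 2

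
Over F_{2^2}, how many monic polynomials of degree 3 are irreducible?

x^(4^3) − x is the product of all monic irreducibles of degree dividing 3; Möbius inversion gives N = (1/3) Σ μ(3/d)·4^d.
Divisors of 3: 1, 3; μ(3/d) for each: -1, 1.
Σ = − 4^1 + 4^3 = 60.
N = 60/3 = 20.

20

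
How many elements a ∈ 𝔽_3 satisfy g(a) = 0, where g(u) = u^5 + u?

1

Evaluate at each of the 3 elements of 𝔽_3:
g(0) = 0 → root; g(1) = 2; g(2) = 1.
Roots: {0}.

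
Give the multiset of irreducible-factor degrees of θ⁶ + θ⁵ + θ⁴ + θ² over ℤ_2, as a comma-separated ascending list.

Write f(θ) = θ⁶ + θ⁵ + θ⁴ + θ².
Roots in ℤ_2: f(0) = 0 → root; f(1) = 0 → root.
Linear factors from roots: (θ), (θ + 1).
Complete factorization: f(θ) = (θ + 1)·(θ)^2·(θ³ + θ + 1).
Factor degrees with multiplicity: 1 + 1 + 1 + 3 = 6.

1, 1, 1, 3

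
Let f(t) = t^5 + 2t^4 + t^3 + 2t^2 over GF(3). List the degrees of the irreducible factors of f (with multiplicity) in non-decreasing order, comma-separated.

Roots in GF(3): f(0) = 0 → root; f(1) = 0 → root; f(2) = 2.
Linear factors from roots: (t), (t + 2).
Complete factorization: f(t) = (t + 2)·(t)^2·(t^2 + 1).
Factor degrees with multiplicity: 1 + 1 + 1 + 2 = 5.

1, 1, 1, 2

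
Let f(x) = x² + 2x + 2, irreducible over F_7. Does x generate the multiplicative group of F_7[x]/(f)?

No

|GF(7^2)^×| = 7^2 − 1 = 48. Prime factorization: 48 = 2^4·3.
f is primitive ⇔ x has order 48 in GF(7)[x]/(f), i.e. x^(48/q) ≠ 1 for each prime q | 48.
x^(24) mod f = 1
x^(16) mod f = 4.
Since x^(24) = 1, the order of x divides 24 < 48; not primitive.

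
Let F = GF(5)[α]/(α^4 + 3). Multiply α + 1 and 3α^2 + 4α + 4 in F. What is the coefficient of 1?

Multiply in GF(5)[α]: (α + 1)·(3α^2 + 4α + 4) = 3α^3 + 2α^2 + 3α + 4.
Reduced: 3α^3 + 2α^2 + 3α + 4.

4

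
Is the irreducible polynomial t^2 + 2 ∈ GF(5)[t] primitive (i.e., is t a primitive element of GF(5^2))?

No

Write f(t) = t^2 + 2.
|GF(5^2)^×| = 5^2 − 1 = 24. Prime factorization: 24 = 2^3·3.
f is primitive ⇔ t has order 24 in GF(5)[t]/(f), i.e. t^(24/q) ≠ 1 for each prime q | 24.
t^(12) mod f = 4.
t^(8) mod f = 1
Since t^(8) = 1, the order of t divides 8 < 24; not primitive.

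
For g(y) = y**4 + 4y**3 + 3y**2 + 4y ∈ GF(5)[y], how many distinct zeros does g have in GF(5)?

1

Evaluate at each of the 5 elements of GF(5):
g(0) = 0 → root; g(1) = 2; g(2) = 3; g(3) = 3; g(4) = 1.
Roots: {0}.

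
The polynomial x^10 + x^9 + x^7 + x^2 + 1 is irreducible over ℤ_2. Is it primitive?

Write f(x) = x^10 + x^9 + x^7 + x^2 + 1.
|GF(2^10)^×| = 2^10 − 1 = 1023. Prime factorization: 1023 = 3·11·31.
f is primitive ⇔ x has order 1023 in GF(2)[x]/(f), i.e. x^(1023/q) ≠ 1 for each prime q | 1023.
x^(341) mod f = x^8 + x^5.
x^(93) mod f = 1
x^(33) mod f = x^9 + 1.
Since x^(93) = 1, the order of x divides 93 < 1023; not primitive.

No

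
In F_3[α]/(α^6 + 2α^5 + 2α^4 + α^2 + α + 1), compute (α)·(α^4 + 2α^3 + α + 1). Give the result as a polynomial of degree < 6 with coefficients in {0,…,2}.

Multiply in F_3[α]: (α)·(α^4 + 2α^3 + α + 1) = α^5 + 2α^4 + α^2 + α.
Reduced: α^5 + 2α^4 + α^2 + α.

α^5 + 2α^4 + α^2 + α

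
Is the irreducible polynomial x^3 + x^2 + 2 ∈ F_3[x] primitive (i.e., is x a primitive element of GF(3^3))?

Write f(x) = x^3 + x^2 + 2.
|GF(3^3)^×| = 3^3 − 1 = 26. Prime factorization: 26 = 2·13.
f is primitive ⇔ x has order 26 in GF(3)[x]/(f), i.e. x^(26/q) ≠ 1 for each prime q | 26.
x^(13) mod f = 1
x^(2) mod f = x^2.
Since x^(13) = 1, the order of x divides 13 < 26; not primitive.

No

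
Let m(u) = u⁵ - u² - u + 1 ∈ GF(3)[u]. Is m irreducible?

No

Check for roots in GF(3): m(0) = 1; m(1) = 0 → root; m(2) = 0 → root.
m(1) = 0, so (u − 1) divides m(u); m is reducible.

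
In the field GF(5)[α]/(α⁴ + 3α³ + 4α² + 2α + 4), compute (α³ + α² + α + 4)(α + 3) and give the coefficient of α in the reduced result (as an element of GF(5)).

0

Multiply in GF(5)[α]: (α³ + α² + α + 4)·(α + 3) = α⁴ + 4α³ + 4α² + 2α + 2.
Reduce using α⁴ ≡ 2α³ + α² + 3α + 1 (mod α⁴ + 3α³ + 4α² + 2α + 4).
Reduced: α³ + 3.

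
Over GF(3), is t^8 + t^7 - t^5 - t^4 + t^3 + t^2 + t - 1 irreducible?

Write h(t) = t^8 + t^7 - t^5 - t^4 + t^3 + t^2 + t - 1.
Check for roots in GF(3): h(0) = 2; h(1) = 2; h(2) = 1.
No roots, so no linear factors.
Monic irreducibles of degree 2 over GF(3): t^2 + 1, t^2 + t - 1, t^2 - t - 1.
None of them divide h (all give nonzero remainder).
Degree-3 irreducible divisors: test the 8 monic irreducibles of degree 3 over GF(3).
None of them divide h (all give nonzero remainder).
Degree-4 irreducible divisors: test the 18 monic irreducibles of degree 4 over GF(3).
None of them divide h (all give nonzero remainder).
No irreducible factor of degree ≤ 4 exists, so h is irreducible over GF(3).

Yes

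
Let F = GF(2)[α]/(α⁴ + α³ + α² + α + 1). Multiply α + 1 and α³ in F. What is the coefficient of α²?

1

Multiply in GF(2)[α]: (α + 1)·(α³) = α⁴ + α³.
Reduce using α⁴ ≡ α³ + α² + α + 1 (mod α⁴ + α³ + α² + α + 1).
Reduced: α² + α + 1.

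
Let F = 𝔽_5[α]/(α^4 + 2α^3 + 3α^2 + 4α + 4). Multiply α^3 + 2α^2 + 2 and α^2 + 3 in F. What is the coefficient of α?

1

Multiply in 𝔽_5[α]: (α^3 + 2α^2 + 2)·(α^2 + 3) = α^5 + 2α^4 + 3α^3 + 3α^2 + 1.
Reduce using α^4 ≡ 3α^3 + 2α^2 + α + 1 (mod α^4 + 2α^3 + 3α^2 + 4α + 4).
Reduced: 4α^2 + α + 1.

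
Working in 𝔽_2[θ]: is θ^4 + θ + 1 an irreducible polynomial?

Write m(θ) = θ^4 + θ + 1.
Check for roots in 𝔽_2: m(0) = 1; m(1) = 1.
No roots, so no linear factors.
Monic irreducibles of degree 2 over GF(2): θ^2 + θ + 1.
None of them divide m (all give nonzero remainder).
No irreducible factor of degree ≤ 2 exists, so m is irreducible over GF(2).

Yes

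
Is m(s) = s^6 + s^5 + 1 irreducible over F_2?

Yes

Check for roots in F_2: m(0) = 1; m(1) = 1.
No roots, so no linear factors.
Monic irreducibles of degree 2 over GF(2): s^2 + s + 1.
None of them divide m (all give nonzero remainder).
Monic irreducibles of degree 3 over GF(2): s^3 + s + 1, s^3 + s^2 + 1.
None of them divide m (all give nonzero remainder).
No irreducible factor of degree ≤ 3 exists, so m is irreducible over GF(2).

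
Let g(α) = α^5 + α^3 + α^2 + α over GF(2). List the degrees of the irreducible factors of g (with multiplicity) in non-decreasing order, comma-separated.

1, 1, 3

Roots in GF(2): g(0) = 0 → root; g(1) = 0 → root.
Linear factors from roots: (α), (α + 1).
Complete factorization: g(α) = (α)·(α + 1)·(α^3 + α^2 + 1).
Factor degrees with multiplicity: 1 + 1 + 3 = 5.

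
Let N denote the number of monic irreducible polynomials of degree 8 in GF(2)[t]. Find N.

The number of monic irreducibles of degree 8 over GF(2) is (1/8)·Σ_{d∣8} μ(8/d) 2^d.
Divisors of 8: 1, 2, 4, 8; μ(8/d) for each: 0, 0, -1, 1.
Σ = − 2^4 + 2^8 = 240.
N = 240/8 = 30.

30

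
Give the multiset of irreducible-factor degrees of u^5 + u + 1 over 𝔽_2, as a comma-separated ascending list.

2, 3

Write g(u) = u^5 + u + 1.
Roots in 𝔽_2: g(0) = 1; g(1) = 1.
Complete factorization: g(u) = (u^2 + u + 1)·(u^3 + u^2 + 1).
Factor degrees with multiplicity: 2 + 3 = 5.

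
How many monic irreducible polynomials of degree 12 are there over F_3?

44220

By the necklace-counting formula, N_3(12) = (1/12) Σ_{d|12} μ(12/d)·3^d.
Divisors of 12: 1, 2, 3, 4, 6, 12; μ(12/d) for each: 0, 1, 0, -1, -1, 1.
Σ = 3^2 − 3^4 − 3^6 + 3^12 = 530640.
N = 530640/12 = 44220.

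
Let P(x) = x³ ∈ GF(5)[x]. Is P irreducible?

No

Check for roots in GF(5): P(0) = 0 → root; P(1) = 1; P(2) = 3; P(3) = 2; P(4) = 4.
P(0) = 0, so (x) divides P(x); P is reducible.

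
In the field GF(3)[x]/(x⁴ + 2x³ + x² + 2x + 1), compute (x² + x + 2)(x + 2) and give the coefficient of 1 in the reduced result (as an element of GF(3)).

1

Multiply in GF(3)[x]: (x² + x + 2)·(x + 2) = x³ + x + 1.
Reduced: x³ + x + 1.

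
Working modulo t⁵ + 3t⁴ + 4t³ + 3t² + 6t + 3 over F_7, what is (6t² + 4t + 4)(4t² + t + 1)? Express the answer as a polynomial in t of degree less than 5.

Multiply in F_7[t]: (6t² + 4t + 4)·(4t² + t + 1) = 3t⁴ + t³ + 5t² + t + 4.
Reduced: 3t⁴ + t³ + 5t² + t + 4.

3t^4 + t^3 + 5t^2 + t + 4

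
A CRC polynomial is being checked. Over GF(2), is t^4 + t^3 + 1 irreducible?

Yes

Write P(t) = t^4 + t^3 + 1.
Check for roots in GF(2): P(0) = 1; P(1) = 1.
No roots, so no linear factors.
Monic irreducibles of degree 2 over GF(2): t^2 + t + 1.
None of them divide P (all give nonzero remainder).
No irreducible factor of degree ≤ 2 exists, so P is irreducible over GF(2).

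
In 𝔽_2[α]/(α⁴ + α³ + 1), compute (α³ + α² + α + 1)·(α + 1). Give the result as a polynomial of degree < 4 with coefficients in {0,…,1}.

α^3

Multiply in 𝔽_2[α]: (α³ + α² + α + 1)·(α + 1) = α⁴ + 1.
Reduce using α⁴ ≡ α³ + 1 (mod α⁴ + α³ + 1).
Reduced: α³.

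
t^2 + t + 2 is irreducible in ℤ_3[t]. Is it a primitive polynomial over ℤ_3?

Write f(t) = t^2 + t + 2.
|GF(3^2)^×| = 3^2 − 1 = 8. Prime factorization: 8 = 2^3.
f is primitive ⇔ t has order 8 in GF(3)[t]/(f), i.e. t^(8/q) ≠ 1 for each prime q | 8.
t^(4) mod f = 2.
None equal 1, so t has full order 8; f is primitive.

Yes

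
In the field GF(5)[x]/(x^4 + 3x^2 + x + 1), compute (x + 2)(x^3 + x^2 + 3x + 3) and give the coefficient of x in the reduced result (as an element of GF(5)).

Multiply in GF(5)[x]: (x + 2)·(x^3 + x^2 + 3x + 3) = x^4 + 3x^3 + 4x + 1.
Reduce using x^4 ≡ 2x^2 + 4x + 4 (mod x^4 + 3x^2 + x + 1).
Reduced: 3x^3 + 2x^2 + 3x.

3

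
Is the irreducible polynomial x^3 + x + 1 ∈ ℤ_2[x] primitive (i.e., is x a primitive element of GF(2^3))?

Write f(x) = x^3 + x + 1.
|GF(2^3)^×| = 2^3 − 1 = 7. Prime factorization: 7 = 7.
f is primitive ⇔ x has order 7 in GF(2)[x]/(f), i.e. x^(7/q) ≠ 1 for each prime q | 7.
x^(1) mod f = x.
None equal 1, so x has full order 7; f is primitive.

Yes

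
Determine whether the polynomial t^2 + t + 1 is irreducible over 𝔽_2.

Write g(t) = t^2 + t + 1.
Check for roots in 𝔽_2: g(0) = 1; g(1) = 1.
No roots. A degree-2 polynomial over a field with no linear factor is irreducible.

Yes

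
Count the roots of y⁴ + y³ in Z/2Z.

2

Write P(y) = y⁴ + y³.
Evaluate at each of the 2 elements of Z/2Z:
P(0) = 0 → root; P(1) = 0 → root.
Roots: {0, 1}.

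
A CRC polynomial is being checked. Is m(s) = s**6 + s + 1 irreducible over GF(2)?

Check for roots in GF(2): m(0) = 1; m(1) = 1.
No roots, so no linear factors.
Monic irreducibles of degree 2 over GF(2): s**2 + s + 1.
None of them divide m (all give nonzero remainder).
Monic irreducibles of degree 3 over GF(2): s**3 + s + 1, s**3 + s**2 + 1.
None of them divide m (all give nonzero remainder).
No irreducible factor of degree ≤ 3 exists, so m is irreducible over GF(2).

Yes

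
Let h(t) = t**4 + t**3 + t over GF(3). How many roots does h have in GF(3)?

2

Evaluate at each of the 3 elements of GF(3):
h(0) = 0 → root; h(1) = 0 → root; h(2) = 2.
Roots: {0, 1}.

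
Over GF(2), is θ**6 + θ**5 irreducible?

Write h(θ) = θ**6 + θ**5.
Check for roots in GF(2): h(0) = 0 → root; h(1) = 0 → root.
h(0) = 0, so (θ) divides h(θ); h is reducible.

No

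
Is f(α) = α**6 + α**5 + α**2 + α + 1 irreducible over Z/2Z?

Check for roots in Z/2Z: f(0) = 1; f(1) = 1.
No roots, so no linear factors.
Monic irreducibles of degree 2 over GF(2): α**2 + α + 1.
None of them divide f (all give nonzero remainder).
Monic irreducibles of degree 3 over GF(2): α**3 + α + 1, α**3 + α**2 + 1.
None of them divide f (all give nonzero remainder).
No irreducible factor of degree ≤ 3 exists, so f is irreducible over GF(2).

Yes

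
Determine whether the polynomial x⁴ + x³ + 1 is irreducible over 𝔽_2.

Write h(x) = x⁴ + x³ + 1.
Check for roots in 𝔽_2: h(0) = 1; h(1) = 1.
No roots, so no linear factors.
Monic irreducibles of degree 2 over GF(2): x² + x + 1.
None of them divide h (all give nonzero remainder).
No irreducible factor of degree ≤ 2 exists, so h is irreducible over GF(2).

Yes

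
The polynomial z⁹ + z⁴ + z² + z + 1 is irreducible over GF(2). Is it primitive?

No

Write f(z) = z⁹ + z⁴ + z² + z + 1.
|GF(2^9)^×| = 2^9 − 1 = 511. Prime factorization: 511 = 7·73.
f is primitive ⇔ z has order 511 in GF(2)[z]/(f), i.e. z^(511/q) ≠ 1 for each prime q | 511.
z^(73) mod f = 1
z^(7) mod f = z⁷.
Since z^(73) = 1, the order of z divides 73 < 511; not primitive.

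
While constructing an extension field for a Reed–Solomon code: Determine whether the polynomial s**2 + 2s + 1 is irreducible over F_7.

Write g(s) = s**2 + 2s + 1.
Check for roots in F_7: g(0) = 1; g(1) = 4; g(2) = 2; g(3) = 2; g(4) = 4; g(5) = 1; g(6) = 0 → root.
g(6) = 0, so (s − 6) divides g(s); g is reducible.

No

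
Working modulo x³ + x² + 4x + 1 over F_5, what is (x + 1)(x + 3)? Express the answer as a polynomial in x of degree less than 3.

Multiply in F_5[x]: (x + 1)·(x + 3) = x² + 4x + 3.
Reduced: x² + 4x + 3.

x^2 + 4x + 3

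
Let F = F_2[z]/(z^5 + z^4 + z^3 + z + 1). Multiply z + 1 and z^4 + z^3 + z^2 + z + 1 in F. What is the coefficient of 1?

0

Multiply in F_2[z]: (z + 1)·(z^4 + z^3 + z^2 + z + 1) = z^5 + 1.
Reduce using z^5 ≡ z^4 + z^3 + z + 1 (mod z^5 + z^4 + z^3 + z + 1).
Reduced: z^4 + z^3 + z.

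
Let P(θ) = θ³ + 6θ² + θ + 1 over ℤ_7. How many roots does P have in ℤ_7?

1

Evaluate at each of the 7 elements of ℤ_7:
P(0) = 1; P(1) = 2; P(2) = 0 → root; P(3) = 1; P(4) = 4; P(5) = 1; P(6) = 5.
Roots: {2}.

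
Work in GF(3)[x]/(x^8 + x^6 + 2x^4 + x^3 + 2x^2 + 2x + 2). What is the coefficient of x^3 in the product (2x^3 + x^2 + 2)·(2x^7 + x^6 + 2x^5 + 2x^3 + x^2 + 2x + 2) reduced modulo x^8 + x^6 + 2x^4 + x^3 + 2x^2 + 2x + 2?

2

Multiply in GF(3)[x]: (2x^3 + x^2 + 2)·(2x^7 + x^6 + 2x^5 + 2x^3 + x^2 + 2x + 2) = x^10 + x^9 + 2x^8 + 2x^5 + 2x^4 + x^3 + x^2 + x + 1.
Reduce using x^8 ≡ 2x^6 + x^4 + 2x^3 + x^2 + x + 1 (mod x^8 + x^6 + 2x^4 + x^3 + 2x^2 + 2x + 2).
Reduced: 2x^7 + 2x^5 + 2x^3 + x^2 + 2.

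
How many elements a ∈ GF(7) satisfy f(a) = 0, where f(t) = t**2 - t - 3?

Evaluate at each of the 7 elements of GF(7):
f(0) = 4; f(1) = 4; f(2) = 6; f(3) = 3; f(4) = 2; f(5) = 3; f(6) = 6.
No element is a root.

0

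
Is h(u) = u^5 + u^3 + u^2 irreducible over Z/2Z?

No

Check for roots in Z/2Z: h(0) = 0 → root; h(1) = 1.
h(0) = 0, so (u) divides h(u); h is reducible.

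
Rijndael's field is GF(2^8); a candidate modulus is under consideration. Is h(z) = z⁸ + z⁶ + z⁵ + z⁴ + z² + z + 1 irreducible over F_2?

Yes

Check for roots in F_2: h(0) = 1; h(1) = 1.
No roots, so no linear factors.
Monic irreducibles of degree 2 over GF(2): z² + z + 1.
None of them divide h (all give nonzero remainder).
Monic irreducibles of degree 3 over GF(2): z³ + z + 1, z³ + z² + 1.
None of them divide h (all give nonzero remainder).
Monic irreducibles of degree 4 over GF(2): z⁴ + z + 1, z⁴ + z³ + 1, z⁴ + z³ + z² + z + 1.
None of them divide h (all give nonzero remainder).
No irreducible factor of degree ≤ 4 exists, so h is irreducible over GF(2).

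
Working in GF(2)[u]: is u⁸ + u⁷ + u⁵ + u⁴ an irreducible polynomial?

Write f(u) = u⁸ + u⁷ + u⁵ + u⁴.
Check for roots in GF(2): f(0) = 0 → root; f(1) = 0 → root.
f(0) = 0, so (u) divides f(u); f is reducible.

No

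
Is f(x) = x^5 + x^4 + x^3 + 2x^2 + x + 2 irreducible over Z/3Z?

Yes

Check for roots in Z/3Z: f(0) = 2; f(1) = 2; f(2) = 2.
No roots, so no linear factors.
Monic irreducibles of degree 2 over GF(3): x^2 + 1, x^2 + x + 2, x^2 + 2x + 2.
None of them divide f (all give nonzero remainder).
No irreducible factor of degree ≤ 2 exists, so f is irreducible over GF(3).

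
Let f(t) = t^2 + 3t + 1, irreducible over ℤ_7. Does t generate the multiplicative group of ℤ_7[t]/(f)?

|GF(7^2)^×| = 7^2 − 1 = 48. Prime factorization: 48 = 2^4·3.
f is primitive ⇔ t has order 48 in GF(7)[t]/(f), i.e. t^(48/q) ≠ 1 for each prime q | 48.
t^(24) mod f = 1
t^(16) mod f = 1
Since t^(24) = 1, the order of t divides 24 < 48; not primitive.

No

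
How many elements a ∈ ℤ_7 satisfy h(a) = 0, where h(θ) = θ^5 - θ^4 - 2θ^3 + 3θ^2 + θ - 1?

0

Evaluate at each of the 7 elements of ℤ_7:
h(0) = 6; h(1) = 1; h(2) = 6; h(3) = 4; h(4) = 5; h(5) = 5; h(6) = 1.
No element is a root.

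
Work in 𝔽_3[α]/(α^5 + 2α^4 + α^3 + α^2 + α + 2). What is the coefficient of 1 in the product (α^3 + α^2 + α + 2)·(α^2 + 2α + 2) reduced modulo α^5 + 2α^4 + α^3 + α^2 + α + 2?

2

Multiply in 𝔽_3[α]: (α^3 + α^2 + α + 2)·(α^2 + 2α + 2) = α^5 + 2α^3 + 1.
Reduce using α^5 ≡ α^4 + 2α^3 + 2α^2 + 2α + 1 (mod α^5 + 2α^4 + α^3 + α^2 + α + 2).
Reduced: α^4 + α^3 + 2α^2 + 2α + 2.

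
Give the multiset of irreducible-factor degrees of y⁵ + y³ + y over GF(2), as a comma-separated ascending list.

Write g(y) = y⁵ + y³ + y.
Roots in GF(2): g(0) = 0 → root; g(1) = 1.
Linear factors from roots: (y).
Complete factorization: g(y) = (y)·(y² + y + 1)^2.
Factor degrees with multiplicity: 1 + 2 + 2 = 5.

1, 2, 2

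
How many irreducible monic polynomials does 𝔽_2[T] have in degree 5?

x^(2^5) − x is the product of all monic irreducibles of degree dividing 5; Möbius inversion gives N = (1/5) Σ μ(5/d)·2^d.
Divisors of 5: 1, 5; μ(5/d) for each: -1, 1.
Σ = − 2^1 + 2^5 = 30.
N = 30/5 = 6.

6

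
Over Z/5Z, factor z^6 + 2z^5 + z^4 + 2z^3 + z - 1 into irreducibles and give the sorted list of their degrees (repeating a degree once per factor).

2, 2, 2

Write f(z) = z^6 + 2z^5 + z^4 + 2z^3 + z - 1.
Roots in Z/5Z: f(0) = 4; f(1) = 1; f(2) = 1; f(3) = 2; f(4) = 1.
Complete factorization: f(z) = (z^2 + 2)·(z^2 + z + 1)·(z^2 + z + 2).
Factor degrees with multiplicity: 2 + 2 + 2 = 6.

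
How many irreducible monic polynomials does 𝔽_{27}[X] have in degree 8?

Gauss's count: N_{27}(8) = (1/8) Σ_{d|8} μ(8/d)·27^d.
Divisors of 8: 1, 2, 4, 8; μ(8/d) for each: 0, 0, -1, 1.
Σ = − 27^4 + 27^8 = 282429005040.
N = 282429005040/8 = 35303625630.

35303625630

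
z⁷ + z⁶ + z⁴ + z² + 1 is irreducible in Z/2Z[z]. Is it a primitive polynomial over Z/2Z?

Yes

Write f(z) = z⁷ + z⁶ + z⁴ + z² + 1.
|GF(2^7)^×| = 2^7 − 1 = 127. Prime factorization: 127 = 127.
f is primitive ⇔ z has order 127 in GF(2)[z]/(f), i.e. z^(127/q) ≠ 1 for each prime q | 127.
z^(1) mod f = z.
None equal 1, so z has full order 127; f is primitive.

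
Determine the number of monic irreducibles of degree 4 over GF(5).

x^(5^4) − x is the product of all monic irreducibles of degree dividing 4; Möbius inversion gives N = (1/4) Σ μ(4/d)·5^d.
Divisors of 4: 1, 2, 4; μ(4/d) for each: 0, -1, 1.
Σ = − 5^2 + 5^4 = 600.
N = 600/4 = 150.

150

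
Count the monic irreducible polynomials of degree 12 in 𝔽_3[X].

44220

The number of monic irreducibles of degree 12 over GF(3) is (1/12)·Σ_{d∣12} μ(12/d) 3^d.
Divisors of 12: 1, 2, 3, 4, 6, 12; μ(12/d) for each: 0, 1, 0, -1, -1, 1.
Σ = 3^2 − 3^4 − 3^6 + 3^12 = 530640.
N = 530640/12 = 44220.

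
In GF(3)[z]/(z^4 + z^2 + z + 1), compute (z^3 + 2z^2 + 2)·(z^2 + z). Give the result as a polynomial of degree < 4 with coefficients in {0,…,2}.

z^3 + z^2 + z

Multiply in GF(3)[z]: (z^3 + 2z^2 + 2)·(z^2 + z) = z^5 + 2z^3 + 2z^2 + 2z.
Reduce using z^4 ≡ 2z^2 + 2z + 2 (mod z^4 + z^2 + z + 1).
Reduced: z^3 + z^2 + z.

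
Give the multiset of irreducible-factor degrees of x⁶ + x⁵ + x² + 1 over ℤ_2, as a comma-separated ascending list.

Write g(x) = x⁶ + x⁵ + x² + 1.
Roots in ℤ_2: g(0) = 1; g(1) = 0 → root.
Linear factors from roots: (x + 1).
Complete factorization: g(x) = (x + 1)·(x² + x + 1)·(x³ + x² + 1).
Factor degrees with multiplicity: 1 + 2 + 3 = 6.

1, 2, 3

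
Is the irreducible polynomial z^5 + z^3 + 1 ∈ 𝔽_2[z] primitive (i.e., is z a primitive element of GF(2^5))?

Yes

Write f(z) = z^5 + z^3 + 1.
|GF(2^5)^×| = 2^5 − 1 = 31. Prime factorization: 31 = 31.
f is primitive ⇔ z has order 31 in GF(2)[z]/(f), i.e. z^(31/q) ≠ 1 for each prime q | 31.
z^(1) mod f = z.
None equal 1, so z has full order 31; f is primitive.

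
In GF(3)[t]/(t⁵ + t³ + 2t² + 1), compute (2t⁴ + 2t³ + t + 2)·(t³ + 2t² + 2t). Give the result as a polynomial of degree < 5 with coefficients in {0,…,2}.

t^4 + t^3 + t^2 + t

Multiply in GF(3)[t]: (2t⁴ + 2t³ + t + 2)·(t³ + 2t² + 2t) = 2t⁷ + 2t⁵ + 2t⁴ + t³ + t.
Reduce using t⁵ ≡ 2t³ + t² + 2 (mod t⁵ + t³ + 2t² + 1).
Reduced: t⁴ + t³ + t² + t.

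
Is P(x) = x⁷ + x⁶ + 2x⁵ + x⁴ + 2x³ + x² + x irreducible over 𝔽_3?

No

Check for roots in 𝔽_3: P(0) = 0 → root; P(1) = 0 → root; P(2) = 0 → root.
P(0) = 0, so (x) divides P(x); P is reducible.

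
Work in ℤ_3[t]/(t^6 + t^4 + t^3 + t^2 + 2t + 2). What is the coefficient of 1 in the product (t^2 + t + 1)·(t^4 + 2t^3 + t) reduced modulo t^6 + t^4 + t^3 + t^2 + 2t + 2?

Multiply in ℤ_3[t]: (t^2 + t + 1)·(t^4 + 2t^3 + t) = t^6 + t^2 + t.
Reduce using t^6 ≡ 2t^4 + 2t^3 + 2t^2 + t + 1 (mod t^6 + t^4 + t^3 + t^2 + 2t + 2).
Reduced: 2t^4 + 2t^3 + 2t + 1.

1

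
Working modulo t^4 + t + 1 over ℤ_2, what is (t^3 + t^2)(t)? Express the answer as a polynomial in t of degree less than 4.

t^3 + t + 1

Multiply in ℤ_2[t]: (t^3 + t^2)·(t) = t^4 + t^3.
Reduce using t^4 ≡ t + 1 (mod t^4 + t + 1).
Reduced: t^3 + t + 1.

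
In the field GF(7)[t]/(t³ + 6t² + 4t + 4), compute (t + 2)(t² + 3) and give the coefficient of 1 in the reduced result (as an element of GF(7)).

Multiply in GF(7)[t]: (t + 2)·(t² + 3) = t³ + 2t² + 3t + 6.
Reduce using t³ ≡ t² + 3t + 3 (mod t³ + 6t² + 4t + 4).
Reduced: 3t² + 6t + 2.

2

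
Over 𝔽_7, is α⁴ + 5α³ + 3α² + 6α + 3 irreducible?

No

Write h(α) = α⁴ + 5α³ + 3α² + 6α + 3.
Check for roots in 𝔽_7: h(0) = 3; h(1) = 4; h(2) = 6; h(3) = 5; h(4) = 0 → root; h(5) = 0 → root; h(6) = 3.
h(4) = 0, so (α − 4) divides h(α); h is reducible.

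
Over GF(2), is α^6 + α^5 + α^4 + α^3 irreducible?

Write f(α) = α^6 + α^5 + α^4 + α^3.
Check for roots in GF(2): f(0) = 0 → root; f(1) = 0 → root.
f(0) = 0, so (α) divides f(α); f is reducible.

No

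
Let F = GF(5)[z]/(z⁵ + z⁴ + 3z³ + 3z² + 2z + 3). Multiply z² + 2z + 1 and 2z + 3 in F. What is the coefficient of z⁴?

Multiply in GF(5)[z]: (z² + 2z + 1)·(2z + 3) = 2z³ + 2z² + 3z + 3.
Reduced: 2z³ + 2z² + 3z + 3.

0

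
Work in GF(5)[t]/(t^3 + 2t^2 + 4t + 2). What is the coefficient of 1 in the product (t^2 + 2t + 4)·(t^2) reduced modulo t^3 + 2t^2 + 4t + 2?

0

Multiply in GF(5)[t]: (t^2 + 2t + 4)·(t^2) = t^4 + 2t^3 + 4t^2.
Reduce using t^3 ≡ 3t^2 + t + 3 (mod t^3 + 2t^2 + 4t + 2).
Reduced: 3t.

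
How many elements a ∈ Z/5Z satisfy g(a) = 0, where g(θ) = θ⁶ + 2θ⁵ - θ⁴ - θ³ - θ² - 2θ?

2

Evaluate at each of the 5 elements of Z/5Z:
g(0) = 0 → root; g(1) = 3; g(2) = 1; g(3) = 2; g(4) = 0 → root.
Roots: {0, 4}.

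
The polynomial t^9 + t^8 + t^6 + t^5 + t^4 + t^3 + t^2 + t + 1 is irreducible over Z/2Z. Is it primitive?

Write f(t) = t^9 + t^8 + t^6 + t^5 + t^4 + t^3 + t^2 + t + 1.
|GF(2^9)^×| = 2^9 − 1 = 511. Prime factorization: 511 = 7·73.
f is primitive ⇔ t has order 511 in GF(2)[t]/(f), i.e. t^(511/q) ≠ 1 for each prime q | 511.
t^(73) mod f = t^8 + t^7 + t^6 + t^2 + t + 1.
t^(7) mod f = t^7.
None equal 1, so t has full order 511; f is primitive.

Yes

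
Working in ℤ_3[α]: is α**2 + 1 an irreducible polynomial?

Yes

Write f(α) = α**2 + 1.
Check for roots in ℤ_3: f(0) = 1; f(1) = 2; f(2) = 2.
No roots. A degree-2 polynomial over a field with no linear factor is irreducible.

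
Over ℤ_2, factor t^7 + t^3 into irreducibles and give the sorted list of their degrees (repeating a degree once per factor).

Write h(t) = t^7 + t^3.
Roots in ℤ_2: h(0) = 0 → root; h(1) = 0 → root.
Linear factors from roots: (t), (t + 1).
Complete factorization: h(t) = (t)^3·(t + 1)^4.
Factor degrees with multiplicity: 1 + 1 + 1 + 1 + 1 + 1 + 1 = 7.

1, 1, 1, 1, 1, 1, 1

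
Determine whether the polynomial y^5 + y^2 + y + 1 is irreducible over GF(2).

Write P(y) = y^5 + y^2 + y + 1.
Check for roots in GF(2): P(0) = 1; P(1) = 0 → root.
P(1) = 0, so (y − 1) divides P(y); P is reducible.

No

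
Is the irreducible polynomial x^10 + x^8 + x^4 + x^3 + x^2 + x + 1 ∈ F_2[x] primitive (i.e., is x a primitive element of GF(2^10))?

No

Write f(x) = x^10 + x^8 + x^4 + x^3 + x^2 + x + 1.
|GF(2^10)^×| = 2^10 − 1 = 1023. Prime factorization: 1023 = 3·11·31.
f is primitive ⇔ x has order 1023 in GF(2)[x]/(f), i.e. x^(1023/q) ≠ 1 for each prime q | 1023.
x^(341) mod f = 1
x^(93) mod f = x^9 + x^8 + x^7 + x^6 + x^5.
x^(33) mod f = x^8 + x^6 + x^5 + x^2 + 1.
Since x^(341) = 1, the order of x divides 341 < 1023; not primitive.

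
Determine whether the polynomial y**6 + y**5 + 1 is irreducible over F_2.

Yes

Write h(y) = y**6 + y**5 + 1.
Check for roots in F_2: h(0) = 1; h(1) = 1.
No roots, so no linear factors.
Monic irreducibles of degree 2 over GF(2): y**2 + y + 1.
None of them divide h (all give nonzero remainder).
Monic irreducibles of degree 3 over GF(2): y**3 + y + 1, y**3 + y**2 + 1.
None of them divide h (all give nonzero remainder).
No irreducible factor of degree ≤ 3 exists, so h is irreducible over GF(2).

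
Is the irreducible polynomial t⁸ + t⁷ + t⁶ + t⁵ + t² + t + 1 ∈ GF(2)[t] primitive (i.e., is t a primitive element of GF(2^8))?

Yes

Write f(t) = t⁸ + t⁷ + t⁶ + t⁵ + t² + t + 1.
|GF(2^8)^×| = 2^8 − 1 = 255. Prime factorization: 255 = 3·5·17.
f is primitive ⇔ t has order 255 in GF(2)[t]/(f), i.e. t^(255/q) ≠ 1 for each prime q | 255.
t^(85) mod f = t⁷ + t² + 1.
t^(51) mod f = t⁶ + t⁵ + t⁴ + t³ + t² + t.
t^(15) mod f = t⁷ + t⁶ + t³ + t² + 1.
None equal 1, so t has full order 255; f is primitive.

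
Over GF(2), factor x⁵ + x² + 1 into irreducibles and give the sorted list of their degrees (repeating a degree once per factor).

Write f(x) = x⁵ + x² + 1.
Roots in GF(2): f(0) = 1; f(1) = 1.
Complete factorization: f(x) = (x⁵ + x² + 1).
Factor degrees with multiplicity: 5 = 5.

5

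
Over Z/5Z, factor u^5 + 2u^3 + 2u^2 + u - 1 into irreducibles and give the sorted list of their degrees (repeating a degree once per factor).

1, 4

Write f(u) = u^5 + 2u^3 + 2u^2 + u - 1.
Roots in Z/5Z: f(0) = 4; f(1) = 0 → root; f(2) = 2; f(3) = 2; f(4) = 2.
Linear factors from roots: (u - 1).
Complete factorization: f(u) = (u - 1)·(u^4 + u^3 - 2u^2 + 1).
Factor degrees with multiplicity: 1 + 4 = 5.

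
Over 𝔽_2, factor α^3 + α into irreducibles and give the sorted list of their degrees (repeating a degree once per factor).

1, 1, 1

Write g(α) = α^3 + α.
Roots in 𝔽_2: g(0) = 0 → root; g(1) = 0 → root.
Linear factors from roots: (α), (α + 1).
Complete factorization: g(α) = (α)·(α + 1)^2.
Factor degrees with multiplicity: 1 + 1 + 1 = 3.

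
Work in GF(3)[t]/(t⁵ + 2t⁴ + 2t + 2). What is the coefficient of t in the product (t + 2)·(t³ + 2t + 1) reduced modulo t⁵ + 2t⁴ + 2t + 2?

2

Multiply in GF(3)[t]: (t + 2)·(t³ + 2t + 1) = t⁴ + 2t³ + 2t² + 2t + 2.
Reduced: t⁴ + 2t³ + 2t² + 2t + 2.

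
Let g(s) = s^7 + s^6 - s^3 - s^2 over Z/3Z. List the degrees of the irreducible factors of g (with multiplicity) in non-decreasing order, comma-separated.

Roots in Z/3Z: g(0) = 0 → root; g(1) = 0 → root; g(2) = 0 → root.
Linear factors from roots: (s), (s - 1), (s + 1).
Complete factorization: g(s) = (s - 1)·(s)^2·(s + 1)^2·(s^2 + 1).
Factor degrees with multiplicity: 1 + 1 + 1 + 1 + 1 + 2 = 7.

1, 1, 1, 1, 1, 2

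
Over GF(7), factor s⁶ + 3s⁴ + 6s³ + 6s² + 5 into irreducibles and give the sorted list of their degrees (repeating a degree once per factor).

1, 1, 2, 2

Write h(s) = s⁶ + 3s⁴ + 6s³ + 6s² + 5.
Linear factors from roots: (s + 6), (s + 5).
Complete factorization: h(s) = (s + 5)·(s + 6)·(s² + 4s + 1)·(s² + 6s + 6).
Factor degrees with multiplicity: 1 + 1 + 2 + 2 = 6.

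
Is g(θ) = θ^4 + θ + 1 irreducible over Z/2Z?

Yes

Check for roots in Z/2Z: g(0) = 1; g(1) = 1.
No roots, so no linear factors.
Monic irreducibles of degree 2 over GF(2): θ^2 + θ + 1.
None of them divide g (all give nonzero remainder).
No irreducible factor of degree ≤ 2 exists, so g is irreducible over GF(2).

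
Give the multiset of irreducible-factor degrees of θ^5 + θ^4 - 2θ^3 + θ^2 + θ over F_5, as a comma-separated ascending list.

Write h(θ) = θ^5 + θ^4 - 2θ^3 + θ^2 + θ.
Roots in F_5: h(0) = 0 → root; h(1) = 2; h(2) = 3; h(3) = 2; h(4) = 2.
Linear factors from roots: (θ).
Complete factorization: h(θ) = (θ)·(θ^2 + 2θ - 2)·(θ^2 - θ + 2).
Factor degrees with multiplicity: 1 + 2 + 2 = 5.

1, 2, 2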